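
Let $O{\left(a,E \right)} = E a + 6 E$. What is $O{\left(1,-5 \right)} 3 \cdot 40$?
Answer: $-4200$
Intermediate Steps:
$O{\left(a,E \right)} = 6 E + E a$
$O{\left(1,-5 \right)} 3 \cdot 40 = - 5 \left(6 + 1\right) 3 \cdot 40 = \left(-5\right) 7 \cdot 3 \cdot 40 = \left(-35\right) 3 \cdot 40 = \left(-105\right) 40 = -4200$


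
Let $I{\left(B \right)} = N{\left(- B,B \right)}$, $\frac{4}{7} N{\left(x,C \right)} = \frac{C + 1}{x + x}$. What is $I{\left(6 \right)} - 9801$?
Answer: $- \frac{470497}{48} \approx -9802.0$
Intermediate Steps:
$N{\left(x,C \right)} = \frac{7 \left(1 + C\right)}{8 x}$ ($N{\left(x,C \right)} = \frac{7 \frac{C + 1}{x + x}}{4} = \frac{7 \frac{1 + C}{2 x}}{4} = \frac{7 \left(1 + C\right)}{8 x}$)
$I{\left(B \right)} = - \frac{7 \left(1 + B\right)}{8 B}$ ($I{\left(B \right)} = \frac{7 \left(1 + B\right)}{8 \left(- B\right)} = \frac{7 \left(- \frac{1}{B}\right) \left(1 + B\right)}{8} = - \frac{7 \left(1 + B\right)}{8 B}$)
$I{\left(6 \right)} - 9801 = \frac{7 \left(-1 - 6\right)}{8 \cdot 6} - 9801 = \frac{7}{8} \cdot \frac{1}{6} \left(-1 - 6\right) - 9801 = \frac{7}{8} \cdot \frac{1}{6} \left(-7\right) - 9801 = - \frac{49}{48} - 9801 = - \frac{470497}{48}$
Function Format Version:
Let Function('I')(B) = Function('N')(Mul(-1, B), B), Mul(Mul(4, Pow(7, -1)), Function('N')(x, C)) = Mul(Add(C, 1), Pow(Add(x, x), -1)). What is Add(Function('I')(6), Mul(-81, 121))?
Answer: Rational(-470497, 48) ≈ -9802.0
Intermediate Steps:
Function('N')(x, C) = Mul(Rational(7, 8), Pow(x, -1), Add(1, C)) (Function('N')(x, C) = Mul(Rational(7, 4), Mul(Add(C, 1), Pow(Add(x, x), -1))) = Mul(Rational(7, 4), Mul(Add(1, C), Pow(Mul(2, x), -1))) = Mul(Rational(7, 4), Mul(Add(1, C), Mul(Rational(1, 2), Pow(x, -1)))) = Mul(Rational(7, 4), Mul(Rational(1, 2), Pow(x, -1), Add(1, C))) = Mul(Rational(7, 8), Pow(x, -1), Add(1, C)))
Function('I')(B) = Mul(Rational(-7, 8), Pow(B, -1), Add(1, B)) (Function('I')(B) = Mul(Rational(7, 8), Pow(Mul(-1, B), -1), Add(1, B)) = Mul(Rational(7, 8), Mul(-1, Pow(B, -1)), Add(1, B)) = Mul(Rational(-7, 8), Pow(B, -1), Add(1, B)))
Add(Function('I')(6), Mul(-81, 121)) = Add(Mul(Rational(7, 8), Pow(6, -1), Add(-1, Mul(-1, 6))), Mul(-81, 121)) = Add(Mul(Rational(7, 8), Rational(1, 6), Add(-1, -6)), -9801) = Add(Mul(Rational(7, 8), Rational(1, 6), -7), -9801) = Add(Rational(-49, 48), -9801) = Rational(-470497, 48)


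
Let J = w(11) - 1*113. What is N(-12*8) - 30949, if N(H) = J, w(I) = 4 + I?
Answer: -31047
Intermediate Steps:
J = -98 (J = (4 + 11) - 1*113 = 15 - 113 = -98)
N(H) = -98
N(-12*8) - 30949 = -98 - 30949 = -31047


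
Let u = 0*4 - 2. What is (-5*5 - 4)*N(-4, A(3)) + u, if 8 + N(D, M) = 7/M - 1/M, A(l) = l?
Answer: 172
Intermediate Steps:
u = -2 (u = 0 - 2 = -2)
N(D, M) = -8 + 6/M (N(D, M) = -8 + (7/M - 1/M) = -8 + 6/M)
(-5*5 - 4)*N(-4, A(3)) + u = (-5*5 - 4)*(-8 + 6/3) - 2 = (-25 - 4)*(-8 + 6*(⅓)) - 2 = -29*(-8 + 2) - 2 = -29*(-6) - 2 = 174 - 2 = 172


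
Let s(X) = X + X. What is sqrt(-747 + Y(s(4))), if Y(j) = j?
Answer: I*sqrt(739) ≈ 27.185*I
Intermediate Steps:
s(X) = 2*X
sqrt(-747 + Y(s(4))) = sqrt(-747 + 2*4) = sqrt(-747 + 8) = sqrt(-739) = I*sqrt(739)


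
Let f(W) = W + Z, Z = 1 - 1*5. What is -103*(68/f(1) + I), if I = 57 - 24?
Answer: -3193/3 ≈ -1064.3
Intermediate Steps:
I = 33
Z = -4 (Z = 1 - 5 = -4)
f(W) = -4 + W (f(W) = W - 4 = -4 + W)
-103*(68/f(1) + I) = -103*(68/(-4 + 1) + 33) = -103*(68/(-3) + 33) = -103*(68*(-⅓) + 33) = -103*(-68/3 + 33) = -103*31/3 = -3193/3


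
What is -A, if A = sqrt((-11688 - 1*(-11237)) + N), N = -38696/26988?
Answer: -I*sqrt(20595696537)/6747 ≈ -21.271*I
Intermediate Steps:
N = -9674/6747 (N = -38696*1/26988 = -9674/6747 ≈ -1.4338)
A = I*sqrt(20595696537)/6747 (A = sqrt((-11688 - 1*(-11237)) - 9674/6747) = sqrt((-11688 + 11237) - 9674/6747) = sqrt(-451 - 9674/6747) = sqrt(-3052571/6747) = I*sqrt(20595696537)/6747 ≈ 21.271*I)
-A = -I*sqrt(20595696537)/6747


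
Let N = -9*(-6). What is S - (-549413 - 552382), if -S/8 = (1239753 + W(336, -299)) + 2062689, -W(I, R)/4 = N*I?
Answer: -24737133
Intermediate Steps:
N = 54
W(I, R) = -216*I
S = -25838928 (S = -8*((1239753 - 216*336) + 2062689) = -8*((1239753 - 72576) + 2062689) = -8*(1167177 + 2062689) = -8*3229866 = -25838928)
S - (-549413 - 552382) = -25838928 - (-549413 - 552382) = -25838928 - 1*(-1101795) = -25838928 + 1101795 = -24737133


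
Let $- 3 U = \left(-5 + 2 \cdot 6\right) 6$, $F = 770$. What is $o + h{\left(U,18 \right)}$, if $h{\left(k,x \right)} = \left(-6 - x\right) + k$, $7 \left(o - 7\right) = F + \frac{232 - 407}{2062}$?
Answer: $\frac{162873}{2062} \approx 78.988$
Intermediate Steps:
$o = \frac{241229}{2062}$ ($o = 7 + \frac{770 + \frac{232 - 407}{2062}}{7} = 7 + \frac{770 - \frac{175}{2062}}{7} = 7 + \frac{1}{7} \cdot \frac{1587565}{2062} = 7 + \frac{226795}{2062} = \frac{241229}{2062} \approx 116.99$)
$U = -14$ ($U = - \frac{\left(-5 + 2 \cdot 6\right) 6}{3} = - \frac{\left(-5 + 12\right) 6}{3} = - \frac{7 \cdot 6}{3} = \left(- \frac{1}{3}\right) 42 = -14$)
$h{\left(k,x \right)} = -6 + k - x$
$o + h{\left(U,18 \right)} = \frac{241229}{2062} - 38 = \frac{162873}{2062}$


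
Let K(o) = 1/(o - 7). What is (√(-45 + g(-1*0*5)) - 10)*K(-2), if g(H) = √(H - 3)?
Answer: 10/9 - √(-45 + I*√3)/9 ≈ 1.0968 - 0.74549*I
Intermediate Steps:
g(H) = √(-3 + H)
K(o) = 1/(-7 + o)
(√(-45 + g(-1*0*5)) - 10)*K(-2) = (√(-45 + √(-3 - 1*0*5)) - 10)/(-7 - 2) = (√(-45 + √(-3 + 0*5)) - 10)/(-9) = (√(-45 + √(-3 + 0)) - 10)*(-⅑) = (√(-45 + √(-3)) - 10)*(-⅑) = (√(-45 + I*√3) - 10)*(-⅑) = (-10 + √(-45 + I*√3))*(-⅑) = 10/9 - √(-45 + I*√3)/9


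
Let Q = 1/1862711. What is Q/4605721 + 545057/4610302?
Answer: 4676113317702174269/39552367148404138562 ≈ 0.11823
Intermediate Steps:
Q = 1/1862711 ≈ 5.3685e-7
Q/4605721 + 545057/4610302 = (1/1862711)/4605721 + 545057/4610302 = (1/1862711)*(1/4605721) + 545057*(1/4610302) = 1/8579127169631 + 545057/4610302 = 4676113317702174269/39552367148404138562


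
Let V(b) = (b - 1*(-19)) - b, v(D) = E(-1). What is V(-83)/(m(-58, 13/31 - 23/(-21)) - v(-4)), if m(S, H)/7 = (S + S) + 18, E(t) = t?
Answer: -19/685 ≈ -0.027737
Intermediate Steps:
v(D) = -1
m(S, H) = 126 + 14*S (m(S, H) = 7*((S + S) + 18) = 7*(2*S + 18) = 7*(18 + 2*S) = 126 + 14*S)
V(b) = 19 (V(b) = (b + 19) - b = (19 + b) - b = 19)
V(-83)/(m(-58, 13/31 - 23/(-21)) - v(-4)) = 19/((126 + 14*(-58)) - 1*(-1)) = 19/((126 - 812) + 1) = 19/(-686 + 1) = 19/(-685) = 19*(-1/685) = -19/685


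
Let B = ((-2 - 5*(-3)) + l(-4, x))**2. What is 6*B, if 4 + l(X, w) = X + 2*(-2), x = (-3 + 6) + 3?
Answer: 6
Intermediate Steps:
x = 6 (x = 3 + 3 = 6)
l(X, w) = -8 + X (l(X, w) = -4 + (X + 2*(-2)) = -4 + (X - 4) = -4 + (-4 + X) = -8 + X)
B = 1 (B = ((-2 - 5*(-3)) + (-8 - 4))**2 = ((-2 + 15) - 12)**2 = (13 - 12)**2 = 1**2 = 1)
6*B = 6*1 = 6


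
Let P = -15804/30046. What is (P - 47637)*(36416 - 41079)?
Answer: 3337115832639/15023 ≈ 2.2213e+8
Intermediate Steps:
P = -7902/15023 (P = -15804*1/30046 = -7902/15023 ≈ -0.52599)
(P - 47637)*(36416 - 41079) = (-7902/15023 - 47637)*(36416 - 41079) = -715658553/15023*(-4663) = 3337115832639/15023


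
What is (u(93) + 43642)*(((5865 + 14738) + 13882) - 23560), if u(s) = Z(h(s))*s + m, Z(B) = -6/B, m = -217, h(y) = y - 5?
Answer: 20871349425/44 ≈ 4.7435e+8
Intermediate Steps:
h(y) = -5 + y
u(s) = -217 - 6*s/(-5 + s) (u(s) = (-6/(-5 + s))*s - 217 = -6*s/(-5 + s) - 217 = -217 - 6*s/(-5 + s))
(u(93) + 43642)*(((5865 + 14738) + 13882) - 23560) = ((1085 - 223*93)/(-5 + 93) + 43642)*(((5865 + 14738) + 13882) - 23560) = ((1085 - 20739)/88 + 43642)*((20603 + 13882) - 23560) = ((1/88)*(-19654) + 43642)*(34485 - 23560) = (-9827/44 + 43642)*10925 = (1910421/44)*10925 = 20871349425/44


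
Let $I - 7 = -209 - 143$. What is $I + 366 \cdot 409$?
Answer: $149349$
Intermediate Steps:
$I = -345$ ($I = 7 - 352 = -345$)
$I + 366 \cdot 409 = -345 + 366 \cdot 409 = -345 + 149694 = 149349$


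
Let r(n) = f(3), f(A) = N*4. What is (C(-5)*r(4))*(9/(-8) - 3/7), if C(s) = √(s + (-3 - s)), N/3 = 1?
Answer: -261*I*√3/14 ≈ -32.29*I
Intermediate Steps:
N = 3 (N = 3*1 = 3)
C(s) = I*√3 (C(s) = √(-3) = I*√3)
f(A) = 12 (f(A) = 3*4 = 12)
r(n) = 12
(C(-5)*r(4))*(9/(-8) - 3/7) = ((I*√3)*12)*(9/(-8) - 3/7) = (12*I*√3)*(9*(-⅛) - 3*⅐) = (12*I*√3)*(-9/8 - 3/7) = (12*I*√3)*(-87/56) = -261*I*√3/14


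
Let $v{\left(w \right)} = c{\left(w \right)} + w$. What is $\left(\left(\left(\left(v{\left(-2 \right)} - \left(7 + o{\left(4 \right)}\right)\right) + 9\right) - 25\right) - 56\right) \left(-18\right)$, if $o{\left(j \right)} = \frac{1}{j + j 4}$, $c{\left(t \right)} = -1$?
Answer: $\frac{14769}{10} \approx 1476.9$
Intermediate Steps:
$o{\left(j \right)} = \frac{1}{5 j}$ ($o{\left(j \right)} = \frac{1}{j + 4 j} = \frac{1}{5 j}$)
$v{\left(w \right)} = -1 + w$
$\left(\left(\left(\left(v{\left(-2 \right)} - \left(7 + o{\left(4 \right)}\right)\right) + 9\right) - 25\right) - 56\right) \left(-18\right) = \left(\left(\left(\left(\left(-1 - 2\right) - \left(7 + \frac{1}{5 \cdot 4}\right)\right) + 9\right) - 25\right) - 56\right) \left(-18\right) = \left(\left(\left(\left(-3 - \left(7 + \frac{1}{5} \cdot \frac{1}{4}\right)\right) + 9\right) - 25\right) - 56\right) \left(-18\right) = \left(\left(\left(\left(-3 - \frac{141}{20}\right) + 9\right) - 25\right) - 56\right) \left(-18\right) = \left(\left(\left(- \frac{201}{20} + 9\right) - 25\right) - 56\right) \left(-18\right) = \left(\left(- \frac{21}{20} - 25\right) - 56\right) \left(-18\right) = \left(- \frac{521}{20} - 56\right) \left(-18\right) = \left(- \frac{1641}{20}\right) \left(-18\right) = \frac{14769}{10}$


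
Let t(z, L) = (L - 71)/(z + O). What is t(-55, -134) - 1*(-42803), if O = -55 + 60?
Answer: 428071/10 ≈ 42807.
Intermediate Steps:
O = 5
t(z, L) = (-71 + L)/(5 + z) (t(z, L) = (L - 71)/(z + 5) = (-71 + L)/(5 + z))
t(-55, -134) - 1*(-42803) = (-71 - 134)/(5 - 55) - 1*(-42803) = -205/(-50) + 42803 = -1/50*(-205) + 42803 = 41/10 + 42803 = 428071/10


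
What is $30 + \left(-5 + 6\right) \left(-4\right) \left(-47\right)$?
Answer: $218$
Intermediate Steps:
$30 + \left(-5 + 6\right) \left(-4\right) \left(-47\right) = 30 + 1 \left(-4\right) \left(-47\right) = 30 - -188 = 30 + 188 = 218$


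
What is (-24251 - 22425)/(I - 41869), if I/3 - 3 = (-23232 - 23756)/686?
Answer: 8004934/7214231 ≈ 1.1096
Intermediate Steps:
I = -67395/343 (I = 9 + 3*((-23232 - 23756)/686) = 9 + 3*(-46988*1/686) = 9 + 3*(-23494/343) = 9 - 70482/343 = -67395/343 ≈ -196.49)
(-24251 - 22425)/(I - 41869) = (-24251 - 22425)/(-67395/343 - 41869) = -46676/(-14428462/343) = -46676*(-343/14428462) = 8004934/7214231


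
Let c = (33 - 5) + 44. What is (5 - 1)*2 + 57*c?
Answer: 4112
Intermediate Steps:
c = 72 (c = 28 + 44 = 72)
(5 - 1)*2 + 57*c = (5 - 1)*2 + 57*72 = 4*2 + 4104 = 8 + 4104 = 4112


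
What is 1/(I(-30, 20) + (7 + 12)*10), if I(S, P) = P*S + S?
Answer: -1/440 ≈ -0.0022727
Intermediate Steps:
I(S, P) = S + P*S
1/(I(-30, 20) + (7 + 12)*10) = 1/(-30*(1 + 20) + (7 + 12)*10) = 1/(-30*21 + 19*10) = 1/(-630 + 190) = 1/(-440) = -1/440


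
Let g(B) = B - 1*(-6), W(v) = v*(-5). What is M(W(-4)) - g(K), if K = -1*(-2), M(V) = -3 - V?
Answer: -31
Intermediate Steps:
W(v) = -5*v
K = 2
g(B) = 6 + B (g(B) = B + 6 = 6 + B)
M(W(-4)) - g(K) = (-3 - (-5)*(-4)) - (6 + 2) = (-3 - 1*20) - 1*8 = (-3 - 20) - 8 = -23 - 8 = -31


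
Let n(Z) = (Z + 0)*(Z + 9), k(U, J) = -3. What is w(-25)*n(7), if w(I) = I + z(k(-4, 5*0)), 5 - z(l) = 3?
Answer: -2576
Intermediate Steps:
z(l) = 2 (z(l) = 5 - 1*3 = 5 - 3 = 2)
w(I) = 2 + I (w(I) = I + 2 = 2 + I)
n(Z) = Z*(9 + Z)
w(-25)*n(7) = (2 - 25)*(7*(9 + 7)) = -161*16 = -23*112 = -2576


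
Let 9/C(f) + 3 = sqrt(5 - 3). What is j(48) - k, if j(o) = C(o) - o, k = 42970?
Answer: -301153/7 - 9*sqrt(2)/7 ≈ -43024.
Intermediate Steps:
C(f) = 9/(-3 + sqrt(2)) (C(f) = 9/(-3 + sqrt(5 - 3)) = 9/(-3 + sqrt(2)))
j(o) = -27/7 - o - 9*sqrt(2)/7 (j(o) = (-27/7 - 9*sqrt(2)/7) - o = -27/7 - o - 9*sqrt(2)/7)
j(48) - k = (-27/7 - 1*48 - 9*sqrt(2)/7) - 1*42970 = (-27/7 - 48 - 9*sqrt(2)/7) - 42970 = (-363/7 - 9*sqrt(2)/7) - 42970 = -301153/7 - 9*sqrt(2)/7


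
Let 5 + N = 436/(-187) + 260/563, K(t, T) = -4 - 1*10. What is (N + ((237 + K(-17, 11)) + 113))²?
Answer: 1200703097252569/11084088961 ≈ 1.0833e+5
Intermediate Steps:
K(t, T) = -14 (K(t, T) = -4 - 10 = -14)
N = -723253/105281 (N = -5 + (436/(-187) + 260/563) = -5 + (436*(-1/187) + 260*(1/563)) = -5 + (-436/187 + 260/563) = -5 - 196848/105281 = -723253/105281 ≈ -6.8697)
(N + ((237 + K(-17, 11)) + 113))² = (-723253/105281 + ((237 - 14) + 113))² = (-723253/105281 + (223 + 113))² = (-723253/105281 + 336)² = (34651163/105281)² = 1200703097252569/11084088961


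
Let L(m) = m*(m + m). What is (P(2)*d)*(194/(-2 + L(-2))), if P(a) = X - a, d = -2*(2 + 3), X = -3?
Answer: 4850/3 ≈ 1616.7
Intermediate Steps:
L(m) = 2*m² (L(m) = m*(2*m) = 2*m²)
d = -10 (d = -2*5 = -10)
P(a) = -3 - a
(P(2)*d)*(194/(-2 + L(-2))) = ((-3 - 1*2)*(-10))*(194/(-2 + 2*(-2)²)) = ((-3 - 2)*(-10))*(194/(-2 + 2*4)) = (-5*(-10))*(194/(-2 + 8)) = 50*(194/6) = 50*(194*(⅙)) = 50*(97/3) = 4850/3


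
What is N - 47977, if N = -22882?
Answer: -70859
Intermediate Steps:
N - 47977 = -22882 - 47977 = -70859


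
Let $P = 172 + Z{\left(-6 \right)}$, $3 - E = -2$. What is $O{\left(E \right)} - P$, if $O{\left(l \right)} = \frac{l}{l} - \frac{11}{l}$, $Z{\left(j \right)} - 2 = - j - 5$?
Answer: $- \frac{881}{5} \approx -176.2$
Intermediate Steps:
$E = 5$ ($E = 3 - -2 = 3 + 2 = 5$)
$Z{\left(j \right)} = -3 - j$ ($Z{\left(j \right)} = 2 - \left(5 + j\right) = -3 - j$)
$O{\left(l \right)} = 1 - \frac{11}{l}$
$P = 175$ ($P = 172 - -3 = 172 + \left(-3 + 6\right) = 172 + 3 = 175$)
$O{\left(E \right)} - P = \frac{-11 + 5}{5} - 175 = \frac{1}{5} \left(-6\right) - 175 = - \frac{6}{5} - 175 = - \frac{881}{5}$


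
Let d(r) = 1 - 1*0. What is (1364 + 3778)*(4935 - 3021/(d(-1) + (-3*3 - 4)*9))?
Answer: 1479561651/58 ≈ 2.5510e+7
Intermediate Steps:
d(r) = 1 (d(r) = 1 + 0 = 1)
(1364 + 3778)*(4935 - 3021/(d(-1) + (-3*3 - 4)*9)) = (1364 + 3778)*(4935 - 3021/(1 + (-3*3 - 4)*9)) = 5142*(4935 - 3021/(1 + (-9 - 4)*9)) = 5142*(4935 - 3021/(1 - 13*9)) = 5142*(4935 - 3021/(1 - 117)) = 5142*(4935 - 3021/(-116)) = 5142*(4935 - 3021*(-1/116)) = 5142*(4935 + 3021/116) = 5142*(575481/116) = 1479561651/58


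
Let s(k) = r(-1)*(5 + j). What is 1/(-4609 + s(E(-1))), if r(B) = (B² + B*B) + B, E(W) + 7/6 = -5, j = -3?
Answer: -1/4607 ≈ -0.00021706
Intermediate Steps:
E(W) = -37/6 (E(W) = -7/6 - 5 = -37/6)
r(B) = B + 2*B² (r(B) = (B² + B²) + B = 2*B² + B = B + 2*B²)
s(k) = 2 (s(k) = (-(1 + 2*(-1)))*(5 - 3) = -(1 - 2)*2 = -1*(-1)*2 = 1*2 = 2)
1/(-4609 + s(E(-1))) = 1/(-4609 + 2) = 1/(-4607) = -1/4607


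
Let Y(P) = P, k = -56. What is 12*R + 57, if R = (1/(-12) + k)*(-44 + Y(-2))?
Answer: 31015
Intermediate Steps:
R = 15479/6 (R = (1/(-12) - 56)*(-44 - 2) = (-1/12 - 56)*(-46) = -673/12*(-46) = 15479/6 ≈ 2579.8)
12*R + 57 = 12*(15479/6) + 57 = 30958 + 57 = 31015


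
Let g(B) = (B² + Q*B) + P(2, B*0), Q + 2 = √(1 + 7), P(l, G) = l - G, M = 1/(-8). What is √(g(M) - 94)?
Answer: √(-5871 - 16*√2)/8 ≈ 9.5963*I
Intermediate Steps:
M = -⅛ ≈ -0.12500
Q = -2 + 2*√2 (Q = -2 + √(1 + 7) = -2 + √8 = -2 + 2*√2 ≈ 0.82843)
g(B) = 2 + B² + B*(-2 + 2*√2) (g(B) = (B² + (-2 + 2*√2)*B) + (2 - B*0) = (B² + B*(-2 + 2*√2)) + (2 - 1*0) = (B² + B*(-2 + 2*√2)) + (2 + 0) = (B² + B*(-2 + 2*√2)) + 2 = 2 + B² + B*(-2 + 2*√2))
√(g(M) - 94) = √((2 + (-⅛)² - 2*(-⅛)*(1 - √2)) - 94) = √((2 + 1/64 + (¼ - √2/4)) - 94) = √((145/64 - √2/4) - 94) = √(-5871/64 - √2/4)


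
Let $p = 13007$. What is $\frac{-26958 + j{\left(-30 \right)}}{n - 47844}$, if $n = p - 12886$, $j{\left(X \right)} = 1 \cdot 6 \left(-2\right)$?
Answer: $\frac{26970}{47723} \approx 0.56514$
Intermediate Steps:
$j{\left(X \right)} = -12$ ($j{\left(X \right)} = 6 \left(-2\right) = -12$)
$n = 121$ ($n = 13007 - 12886 = 121$)
$\frac{-26958 + j{\left(-30 \right)}}{n - 47844} = \frac{-26958 - 12}{121 - 47844} = - \frac{26970}{-47723} = \left(-26970\right) \left(- \frac{1}{47723}\right) = \frac{26970}{47723}$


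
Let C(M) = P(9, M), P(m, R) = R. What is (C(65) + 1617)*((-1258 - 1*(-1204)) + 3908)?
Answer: 6482428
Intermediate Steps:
C(M) = M
(C(65) + 1617)*((-1258 - 1*(-1204)) + 3908) = (65 + 1617)*((-1258 - 1*(-1204)) + 3908) = 1682*((-1258 + 1204) + 3908) = 1682*(-54 + 3908) = 1682*3854 = 6482428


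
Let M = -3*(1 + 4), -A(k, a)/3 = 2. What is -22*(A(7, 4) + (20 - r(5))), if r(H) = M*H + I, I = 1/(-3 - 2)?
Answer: -9812/5 ≈ -1962.4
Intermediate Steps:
A(k, a) = -6 (A(k, a) = -3*2 = -6)
M = -15 (M = -3*5 = -15)
I = -⅕ (I = 1/(-5) = -⅕ ≈ -0.20000)
r(H) = -⅕ - 15*H (r(H) = -15*H - ⅕ = -⅕ - 15*H)
-22*(A(7, 4) + (20 - r(5))) = -22*(-6 + (20 - (-⅕ - 15*5))) = -22*(-6 + (20 - (-⅕ - 75))) = -22*(-6 + (20 - 1*(-376/5))) = -22*(-6 + (20 + 376/5)) = -22*(-6 + 476/5) = -22*446/5 = -9812/5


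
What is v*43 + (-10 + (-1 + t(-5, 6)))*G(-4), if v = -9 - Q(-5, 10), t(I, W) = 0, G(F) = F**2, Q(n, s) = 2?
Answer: -649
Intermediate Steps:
v = -11 (v = -9 - 1*2 = -9 - 2 = -11)
v*43 + (-10 + (-1 + t(-5, 6)))*G(-4) = -11*43 + (-10 + (-1 + 0))*(-4)**2 = -473 + (-10 - 1)*16 = -473 - 11*16 = -473 - 176 = -649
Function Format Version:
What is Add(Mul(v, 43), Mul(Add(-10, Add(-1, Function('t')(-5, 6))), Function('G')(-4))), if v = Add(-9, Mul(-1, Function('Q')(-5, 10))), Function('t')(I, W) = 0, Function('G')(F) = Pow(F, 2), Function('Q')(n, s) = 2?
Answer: -649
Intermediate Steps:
v = -11 (v = Add(-9, Mul(-1, 2)) = Add(-9, -2) = -11)
Add(Mul(v, 43), Mul(Add(-10, Add(-1, Function('t')(-5, 6))), Function('G')(-4))) = Add(Mul(-11, 43), Mul(Add(-10, Add(-1, 0)), Pow(-4, 2))) = Add(-473, Mul(Add(-10, -1), 16)) = Add(-473, Mul(-11, 16)) = Add(-473, -176) = -649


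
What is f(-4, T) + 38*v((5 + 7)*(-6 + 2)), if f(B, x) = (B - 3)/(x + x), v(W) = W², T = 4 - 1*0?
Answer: 700409/8 ≈ 87551.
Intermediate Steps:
T = 4 (T = 4 + 0 = 4)
f(B, x) = (-3 + B)/(2*x) (f(B, x) = (-3 + B)/((2*x)) = (-3 + B)*(1/(2*x)) = (-3 + B)/(2*x))
f(-4, T) + 38*v((5 + 7)*(-6 + 2)) = (½)*(-3 - 4)/4 + 38*((5 + 7)*(-6 + 2))² = (½)*(¼)*(-7) + 38*(12*(-4))² = -7/8 + 38*(-48)² = -7/8 + 38*2304 = -7/8 + 87552 = 700409/8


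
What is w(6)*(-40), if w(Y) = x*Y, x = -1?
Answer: 240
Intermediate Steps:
w(Y) = -Y
w(6)*(-40) = -1*6*(-40) = -6*(-40) = 240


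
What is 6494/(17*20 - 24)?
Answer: 3247/158 ≈ 20.551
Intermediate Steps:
6494/(17*20 - 24) = 6494/(340 - 24) = 6494/316 = 6494*(1/316) = 3247/158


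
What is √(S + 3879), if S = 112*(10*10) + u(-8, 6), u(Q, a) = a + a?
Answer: √15091 ≈ 122.85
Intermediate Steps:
u(Q, a) = 2*a
S = 11212 (S = 112*(10*10) + 2*6 = 112*100 + 12 = 11200 + 12 = 11212)
√(S + 3879) = √(11212 + 3879) = √15091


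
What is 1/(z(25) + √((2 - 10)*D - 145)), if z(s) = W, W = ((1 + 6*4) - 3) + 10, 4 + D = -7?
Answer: 32/1081 - I*√57/1081 ≈ 0.029602 - 0.0069841*I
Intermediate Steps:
D = -11 (D = -4 - 7 = -11)
W = 32 (W = ((1 + 24) - 3) + 10 = (25 - 3) + 10 = 22 + 10 = 32)
z(s) = 32
1/(z(25) + √((2 - 10)*D - 145)) = 1/(32 + √((2 - 10)*(-11) - 145)) = 1/(32 + √(-8*(-11) - 145)) = 1/(32 + √(88 - 145)) = 1/(32 + √(-57)) = 1/(32 + I*√57)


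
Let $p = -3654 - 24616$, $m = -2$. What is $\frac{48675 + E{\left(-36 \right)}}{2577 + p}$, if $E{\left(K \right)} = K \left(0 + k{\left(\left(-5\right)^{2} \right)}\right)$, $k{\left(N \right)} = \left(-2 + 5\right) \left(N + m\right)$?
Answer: $- \frac{46191}{25693} \approx -1.7978$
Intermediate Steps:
$p = -28270$ ($p = -3654 - 24616 = -28270$)
$k{\left(N \right)} = -6 + 3 N$ ($k{\left(N \right)} = \left(-2 + 5\right) \left(N - 2\right) = 3 \left(-2 + N\right) = -6 + 3 N$)
$E{\left(K \right)} = 69 K$ ($E{\left(K \right)} = K \left(0 - \left(6 - 3 \left(-5\right)^{2}\right)\right) = K \left(0 + \left(-6 + 3 \cdot 25\right)\right) = K \left(0 + \left(-6 + 75\right)\right) = K \left(0 + 69\right) = K 69 = 69 K$)
$\frac{48675 + E{\left(-36 \right)}}{2577 + p} = \frac{48675 + 69 \left(-36\right)}{2577 - 28270} = \frac{48675 - 2484}{-25693} = 46191 \left(- \frac{1}{25693}\right) = - \frac{46191}{25693}$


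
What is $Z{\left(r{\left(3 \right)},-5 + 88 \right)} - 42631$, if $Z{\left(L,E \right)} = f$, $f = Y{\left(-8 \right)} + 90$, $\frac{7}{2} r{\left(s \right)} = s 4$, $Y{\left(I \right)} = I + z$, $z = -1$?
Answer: $-42550$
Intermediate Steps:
$Y{\left(I \right)} = -1 + I$ ($Y{\left(I \right)} = I - 1 = -1 + I$)
$r{\left(s \right)} = \frac{8 s}{7}$ ($r{\left(s \right)} = \frac{2 s 4}{7} = \frac{2 \cdot 4 s}{7} = \frac{8 s}{7}$)
$f = 81$ ($f = \left(-1 - 8\right) + 90 = -9 + 90 = 81$)
$Z{\left(L,E \right)} = 81$
$Z{\left(r{\left(3 \right)},-5 + 88 \right)} - 42631 = 81 - 42631 = -42550$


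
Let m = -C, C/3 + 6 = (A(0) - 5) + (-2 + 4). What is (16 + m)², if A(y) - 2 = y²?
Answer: 1369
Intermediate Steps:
A(y) = 2 + y²
C = -21 (C = -18 + 3*(((2 + 0²) - 5) + (-2 + 4)) = -18 + 3*(((2 + 0) - 5) + 2) = -18 + 3*((2 - 5) + 2) = -18 + 3*(-3 + 2) = -18 + 3*(-1) = -18 - 3 = -21)
m = 21 (m = -1*(-21) = 21)
(16 + m)² = (16 + 21)² = 37² = 1369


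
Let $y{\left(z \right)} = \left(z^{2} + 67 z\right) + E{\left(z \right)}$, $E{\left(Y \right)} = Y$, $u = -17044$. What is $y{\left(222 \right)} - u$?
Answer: $81424$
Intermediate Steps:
$y{\left(z \right)} = z^{2} + 68 z$ ($y{\left(z \right)} = \left(z^{2} + 67 z\right) + z = z^{2} + 68 z$)
$y{\left(222 \right)} - u = 222 \left(68 + 222\right) - -17044 = 222 \cdot 290 + 17044 = 64380 + 17044 = 81424$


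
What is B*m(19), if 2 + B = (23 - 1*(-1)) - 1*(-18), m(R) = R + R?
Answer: 1520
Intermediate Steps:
m(R) = 2*R
B = 40 (B = -2 + ((23 - 1*(-1)) - 1*(-18)) = -2 + ((23 + 1) + 18) = -2 + (24 + 18) = -2 + 42 = 40)
B*m(19) = 40*(2*19) = 40*38 = 1520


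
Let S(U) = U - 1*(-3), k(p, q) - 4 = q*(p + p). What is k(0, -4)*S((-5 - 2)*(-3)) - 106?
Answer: -10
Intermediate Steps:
k(p, q) = 4 + 2*p*q (k(p, q) = 4 + q*(p + p) = 4 + q*(2*p) = 4 + 2*p*q)
S(U) = 3 + U (S(U) = U + 3 = 3 + U)
k(0, -4)*S((-5 - 2)*(-3)) - 106 = (4 + 2*0*(-4))*(3 + (-5 - 2)*(-3)) - 106 = (4 + 0)*(3 - 7*(-3)) - 106 = 4*(3 + 21) - 106 = 4*24 - 106 = 96 - 106 = -10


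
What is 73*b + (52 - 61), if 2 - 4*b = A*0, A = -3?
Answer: 55/2 ≈ 27.500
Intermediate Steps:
b = 1/2 (b = 1/2 - (-3)*0/4 = 1/2 - 1/4*0 = 1/2 + 0 = 1/2 ≈ 0.50000)
73*b + (52 - 61) = 73*(1/2) + (52 - 61) = 73/2 - 9 = 55/2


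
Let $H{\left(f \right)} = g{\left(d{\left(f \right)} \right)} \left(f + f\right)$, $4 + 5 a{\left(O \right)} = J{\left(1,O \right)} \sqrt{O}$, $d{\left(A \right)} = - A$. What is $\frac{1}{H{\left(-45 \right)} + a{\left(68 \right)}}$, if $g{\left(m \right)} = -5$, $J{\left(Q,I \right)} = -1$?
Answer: $\frac{5615}{2522224} + \frac{5 \sqrt{17}}{2522224} \approx 0.0022344$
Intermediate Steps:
$a{\left(O \right)} = - \frac{4}{5} - \frac{\sqrt{O}}{5}$ ($a{\left(O \right)} = - \frac{4}{5} + \frac{\left(-1\right) \sqrt{O}}{5} = - \frac{4}{5} - \frac{\sqrt{O}}{5}$)
$H{\left(f \right)} = - 10 f$ ($H{\left(f \right)} = - 5 \left(f + f\right) = - 5 \cdot 2 f = - 10 f$)
$\frac{1}{H{\left(-45 \right)} + a{\left(68 \right)}} = \frac{1}{\left(-10\right) \left(-45\right) - \left(\frac{4}{5} + \frac{\sqrt{68}}{5}\right)} = \frac{1}{450 - \left(\frac{4}{5} + \frac{2 \sqrt{17}}{5}\right)} = \frac{1}{\frac{2246}{5} - \frac{2 \sqrt{17}}{5}}$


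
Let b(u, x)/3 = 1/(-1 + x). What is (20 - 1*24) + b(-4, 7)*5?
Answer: -3/2 ≈ -1.5000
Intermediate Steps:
b(u, x) = 3/(-1 + x)
(20 - 1*24) + b(-4, 7)*5 = (20 - 1*24) + (3/(-1 + 7))*5 = (20 - 24) + (3/6)*5 = -4 + (3*(⅙))*5 = -4 + (½)*5 = -4 + 5/2 = -3/2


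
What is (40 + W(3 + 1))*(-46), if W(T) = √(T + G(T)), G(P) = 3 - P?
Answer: -1840 - 46*√3 ≈ -1919.7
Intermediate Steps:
W(T) = √3 (W(T) = √(T + (3 - T)) = √3)
(40 + W(3 + 1))*(-46) = (40 + √3)*(-46) = -1840 - 46*√3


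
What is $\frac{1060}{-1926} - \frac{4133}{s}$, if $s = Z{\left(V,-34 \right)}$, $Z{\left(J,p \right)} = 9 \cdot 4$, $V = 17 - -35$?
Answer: $- \frac{148117}{1284} \approx -115.36$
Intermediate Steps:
$V = 52$ ($V = 17 + 35 = 52$)
$Z{\left(J,p \right)} = 36$
$s = 36$
$\frac{1060}{-1926} - \frac{4133}{s} = \frac{1060}{-1926} - \frac{4133}{36} = 1060 \left(- \frac{1}{1926}\right) - \frac{4133}{36} = - \frac{530}{963} - \frac{4133}{36} = - \frac{148117}{1284}$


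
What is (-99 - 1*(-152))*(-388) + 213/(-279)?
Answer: -1912523/93 ≈ -20565.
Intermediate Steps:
(-99 - 1*(-152))*(-388) + 213/(-279) = (-99 + 152)*(-388) + 213*(-1/279) = 53*(-388) - 71/93 = -20564 - 71/93 = -1912523/93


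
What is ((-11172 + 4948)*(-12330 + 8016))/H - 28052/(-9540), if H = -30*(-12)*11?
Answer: 177960619/26235 ≈ 6783.3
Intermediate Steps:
H = 3960 (H = 360*11 = 3960)
((-11172 + 4948)*(-12330 + 8016))/H - 28052/(-9540) = ((-11172 + 4948)*(-12330 + 8016))/3960 - 28052/(-9540) = -6224*(-4314)*(1/3960) - 28052*(-1/9540) = 26850336*(1/3960) + 7013/2385 = 1118764/165 + 7013/2385 = 177960619/26235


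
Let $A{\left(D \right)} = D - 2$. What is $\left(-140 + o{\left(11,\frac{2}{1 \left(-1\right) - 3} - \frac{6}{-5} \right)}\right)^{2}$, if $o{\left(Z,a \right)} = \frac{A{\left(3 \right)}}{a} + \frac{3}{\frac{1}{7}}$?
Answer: $\frac{677329}{49} \approx 13823.0$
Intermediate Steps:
$A{\left(D \right)} = -2 + D$ ($A{\left(D \right)} = D - 2 = -2 + D$)
$o{\left(Z,a \right)} = 21 + \frac{1}{a}$ ($o{\left(Z,a \right)} = \frac{-2 + 3}{a} + \frac{3}{\frac{1}{7}} = 1 \frac{1}{a} + 3 \frac{1}{\frac{1}{7}} = \frac{1}{a} + 3 \cdot 7 = \frac{1}{a} + 21 = 21 + \frac{1}{a}$)
$\left(-140 + o{\left(11,\frac{2}{1 \left(-1\right) - 3} - \frac{6}{-5} \right)}\right)^{2} = \left(-140 + \left(21 + \frac{1}{\frac{2}{1 \left(-1\right) - 3} - \frac{6}{-5}}\right)\right)^{2} = \left(-140 + \left(21 + \frac{1}{\frac{2}{-1 - 3} - - \frac{6}{5}}\right)\right)^{2} = \left(-140 + \left(21 + \frac{1}{\frac{2}{-4} + \frac{6}{5}}\right)\right)^{2} = \left(-140 + \left(21 + \frac{1}{2 \left(- \frac{1}{4}\right) + \frac{6}{5}}\right)\right)^{2} = \left(-140 + \left(21 + \frac{1}{- \frac{1}{2} + \frac{6}{5}}\right)\right)^{2} = \left(-140 + \left(21 + \frac{1}{\frac{7}{10}}\right)\right)^{2} = \left(-140 + \left(21 + \frac{10}{7}\right)\right)^{2} = \left(-140 + \frac{157}{7}\right)^{2} = \left(- \frac{823}{7}\right)^{2} = \frac{677329}{49}$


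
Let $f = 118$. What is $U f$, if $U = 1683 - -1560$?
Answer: $382674$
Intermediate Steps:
$U = 3243$ ($U = 1683 + 1560 = 3243$)
$U f = 3243 \cdot 118 = 382674$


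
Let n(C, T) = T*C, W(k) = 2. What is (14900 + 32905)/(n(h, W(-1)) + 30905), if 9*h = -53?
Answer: 430245/278039 ≈ 1.5474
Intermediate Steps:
h = -53/9 (h = (1/9)*(-53) = -53/9 ≈ -5.8889)
n(C, T) = C*T
(14900 + 32905)/(n(h, W(-1)) + 30905) = (14900 + 32905)/(-53/9*2 + 30905) = 47805/(-106/9 + 30905) = 47805/(278039/9) = 47805*(9/278039) = 430245/278039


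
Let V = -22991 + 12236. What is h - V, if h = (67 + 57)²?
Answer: 26131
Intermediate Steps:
h = 15376 (h = 124² = 15376)
V = -10755
h - V = 15376 - 1*(-10755) = 15376 + 10755 = 26131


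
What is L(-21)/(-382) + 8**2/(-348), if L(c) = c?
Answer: -4285/33234 ≈ -0.12893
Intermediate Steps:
L(-21)/(-382) + 8**2/(-348) = -21/(-382) + 8**2/(-348) = -21*(-1/382) + 64*(-1/348) = 21/382 - 16/87 = -4285/33234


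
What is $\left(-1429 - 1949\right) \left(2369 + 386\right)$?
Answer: $-9306390$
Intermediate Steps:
$\left(-1429 - 1949\right) \left(2369 + 386\right) = \left(-3378\right) 2755 = -9306390$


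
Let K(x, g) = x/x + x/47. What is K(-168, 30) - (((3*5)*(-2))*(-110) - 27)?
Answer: -153952/47 ≈ -3275.6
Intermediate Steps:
K(x, g) = 1 + x/47 (K(x, g) = 1 + x*(1/47) = 1 + x/47)
K(-168, 30) - (((3*5)*(-2))*(-110) - 27) = (1 + (1/47)*(-168)) - (((3*5)*(-2))*(-110) - 27) = (1 - 168/47) - ((15*(-2))*(-110) - 27) = -121/47 - (-30*(-110) - 27) = -121/47 - (3300 - 27) = -121/47 - 1*3273 = -121/47 - 3273 = -153952/47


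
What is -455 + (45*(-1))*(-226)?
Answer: 9715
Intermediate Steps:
-455 + (45*(-1))*(-226) = -455 - 45*(-226) = -455 + 10170 = 9715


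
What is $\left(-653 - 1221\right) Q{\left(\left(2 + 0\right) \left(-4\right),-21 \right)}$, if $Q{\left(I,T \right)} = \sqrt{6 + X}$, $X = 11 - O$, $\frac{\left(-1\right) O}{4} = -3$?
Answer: $- 1874 \sqrt{5} \approx -4190.4$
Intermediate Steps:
$O = 12$ ($O = \left(-4\right) \left(-3\right) = 12$)
$X = -1$ ($X = 11 - 12 = -1$)
$Q{\left(I,T \right)} = \sqrt{5}$ ($Q{\left(I,T \right)} = \sqrt{6 - 1} = \sqrt{5}$)
$\left(-653 - 1221\right) Q{\left(\left(2 + 0\right) \left(-4\right),-21 \right)} = \left(-653 - 1221\right) \sqrt{5} = - 1874 \sqrt{5}$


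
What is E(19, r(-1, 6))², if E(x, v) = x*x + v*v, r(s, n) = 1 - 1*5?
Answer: 142129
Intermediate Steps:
r(s, n) = -4 (r(s, n) = 1 - 5 = -4)
E(x, v) = v² + x² (E(x, v) = x² + v² = v² + x²)
E(19, r(-1, 6))² = ((-4)² + 19²)² = (16 + 361)² = 377² = 142129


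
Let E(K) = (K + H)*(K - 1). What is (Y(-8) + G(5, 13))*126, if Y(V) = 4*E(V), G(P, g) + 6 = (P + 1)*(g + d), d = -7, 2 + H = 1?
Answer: 44604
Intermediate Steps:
H = -1 (H = -2 + 1 = -1)
E(K) = (-1 + K)**2 (E(K) = (K - 1)*(K - 1) = (-1 + K)*(-1 + K) = (-1 + K)**2)
G(P, g) = -6 + (1 + P)*(-7 + g) (G(P, g) = -6 + (P + 1)*(g - 7) = -6 + (1 + P)*(-7 + g))
Y(V) = 4 - 8*V + 4*V**2 (Y(V) = 4*(1 + V**2 - 2*V) = 4 - 8*V + 4*V**2)
(Y(-8) + G(5, 13))*126 = ((4 - 8*(-8) + 4*(-8)**2) + (-13 + 13 - 7*5 + 5*13))*126 = ((4 + 64 + 4*64) + (-13 + 13 - 35 + 65))*126 = ((4 + 64 + 256) + 30)*126 = (324 + 30)*126 = 354*126 = 44604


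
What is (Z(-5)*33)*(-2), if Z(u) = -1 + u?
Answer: 396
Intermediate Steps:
(Z(-5)*33)*(-2) = ((-1 - 5)*33)*(-2) = -6*33*(-2) = -198*(-2) = 396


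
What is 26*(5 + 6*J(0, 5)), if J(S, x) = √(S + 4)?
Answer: 442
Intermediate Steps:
J(S, x) = √(4 + S)
26*(5 + 6*J(0, 5)) = 26*(5 + 6*√(4 + 0)) = 26*(5 + 6*√4) = 26*(5 + 6*2) = 26*(5 + 12) = 26*17 = 442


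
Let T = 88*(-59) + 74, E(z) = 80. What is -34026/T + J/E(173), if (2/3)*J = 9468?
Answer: 6283993/34120 ≈ 184.17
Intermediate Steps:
J = 14202 (J = (3/2)*9468 = 14202)
T = -5118 (T = -5192 + 74 = -5118)
-34026/T + J/E(173) = -34026/(-5118) + 14202/80 = -34026*(-1/5118) + 14202*(1/80) = 5671/853 + 7101/40 = 6283993/34120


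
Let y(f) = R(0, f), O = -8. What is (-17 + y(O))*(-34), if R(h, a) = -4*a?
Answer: -510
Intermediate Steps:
y(f) = -4*f
(-17 + y(O))*(-34) = (-17 - 4*(-8))*(-34) = (-17 + 32)*(-34) = 15*(-34) = -510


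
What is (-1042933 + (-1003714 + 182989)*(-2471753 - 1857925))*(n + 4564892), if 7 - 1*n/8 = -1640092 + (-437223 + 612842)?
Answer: 57853156782204167644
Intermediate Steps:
n = 11715840 (n = 56 - 8*(-1640092 + (-437223 + 612842)) = 56 - 8*(-1640092 + 175619) = 56 - 8*(-1464473) = 56 + 11715784 = 11715840)
(-1042933 + (-1003714 + 182989)*(-2471753 - 1857925))*(n + 4564892) = (-1042933 + (-1003714 + 182989)*(-2471753 - 1857925))*(11715840 + 4564892) = (-1042933 - 820725*(-4329678))*16280732 = (-1042933 + 3553474976550)*16280732 = 3553473933617*16280732 = 57853156782204167644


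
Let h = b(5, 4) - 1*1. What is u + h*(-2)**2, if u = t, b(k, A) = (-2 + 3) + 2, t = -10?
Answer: -2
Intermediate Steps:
b(k, A) = 3 (b(k, A) = 1 + 2 = 3)
u = -10
h = 2 (h = 3 - 1*1 = 3 - 1 = 2)
u + h*(-2)**2 = -10 + 2*(-2)**2 = -10 + 2*4 = -10 + 8 = -2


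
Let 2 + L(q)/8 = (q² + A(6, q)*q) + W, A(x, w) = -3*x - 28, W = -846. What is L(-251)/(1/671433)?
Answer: 395871525336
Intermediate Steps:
A(x, w) = -28 - 3*x
L(q) = -6784 - 368*q + 8*q² (L(q) = -16 + 8*((q² + (-28 - 3*6)*q) - 846) = -16 + 8*((q² + (-28 - 18)*q) - 846) = -16 + 8*((q² - 46*q) - 846) = -16 + 8*(-846 + q² - 46*q) = -16 + (-6768 - 368*q + 8*q²) = -6784 - 368*q + 8*q²)
L(-251)/(1/671433) = (-6784 - 368*(-251) + 8*(-251)²)/(1/671433) = (-6784 + 92368 + 8*63001)/(1/671433) = (-6784 + 92368 + 504008)*671433 = 589592*671433 = 395871525336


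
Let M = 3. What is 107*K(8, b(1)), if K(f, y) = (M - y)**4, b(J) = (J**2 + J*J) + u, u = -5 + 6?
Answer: 0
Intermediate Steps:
u = 1
b(J) = 1 + 2*J**2 (b(J) = (J**2 + J*J) + 1 = (J**2 + J**2) + 1 = 2*J**2 + 1 = 1 + 2*J**2)
K(f, y) = (3 - y)**4
107*K(8, b(1)) = 107*(-3 + (1 + 2*1**2))**4 = 107*(-3 + (1 + 2*1))**4 = 107*(-3 + (1 + 2))**4 = 107*(-3 + 3)**4 = 107*0**4 = 107*0 = 0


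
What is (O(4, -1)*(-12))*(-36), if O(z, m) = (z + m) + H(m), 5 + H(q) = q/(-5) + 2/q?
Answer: -8208/5 ≈ -1641.6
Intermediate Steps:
H(q) = -5 + 2/q - q/5 (H(q) = -5 + (q/(-5) + 2/q) = -5 + (q*(-1/5) + 2/q) = -5 + (-q/5 + 2/q) = -5 + (2/q - q/5) = -5 + 2/q - q/5)
O(z, m) = -5 + z + 2/m + 4*m/5 (O(z, m) = (z + m) + (-5 + 2/m - m/5) = (m + z) + (-5 + 2/m - m/5) = -5 + z + 2/m + 4*m/5)
(O(4, -1)*(-12))*(-36) = ((-5 + 4 + 2/(-1) + (4/5)*(-1))*(-12))*(-36) = ((-5 + 4 + 2*(-1) - 4/5)*(-12))*(-36) = ((-5 + 4 - 2 - 4/5)*(-12))*(-36) = -19/5*(-12)*(-36) = (228/5)*(-36) = -8208/5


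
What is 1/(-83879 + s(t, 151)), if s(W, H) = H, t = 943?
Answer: -1/83728 ≈ -1.1943e-5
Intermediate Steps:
1/(-83879 + s(t, 151)) = 1/(-83879 + 151) = 1/(-83728) = -1/83728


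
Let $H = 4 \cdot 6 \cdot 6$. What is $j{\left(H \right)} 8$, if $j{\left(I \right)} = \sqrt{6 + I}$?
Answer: $40 \sqrt{6} \approx 97.98$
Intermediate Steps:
$H = 144$ ($H = 24 \cdot 6 = 144$)
$j{\left(H \right)} 8 = \sqrt{6 + 144} \cdot 8 = \sqrt{150} \cdot 8 = 5 \sqrt{6} \cdot 8 = 40 \sqrt{6}$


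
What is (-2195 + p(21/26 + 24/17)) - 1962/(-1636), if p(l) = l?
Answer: -198094840/90389 ≈ -2191.6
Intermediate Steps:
(-2195 + p(21/26 + 24/17)) - 1962/(-1636) = (-2195 + (21/26 + 24/17)) - 1962/(-1636) = (-2195 + (21*(1/26) + 24*(1/17))) - 1962*(-1/1636) = (-2195 + (21/26 + 24/17)) + 981/818 = (-2195 + 981/442) + 981/818 = -969209/442 + 981/818 = -198094840/90389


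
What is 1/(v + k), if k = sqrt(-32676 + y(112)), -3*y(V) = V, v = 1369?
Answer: 4107/5720623 - 2*I*sqrt(73605)/5720623 ≈ 0.00071793 - 9.4851e-5*I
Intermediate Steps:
y(V) = -V/3
k = 2*I*sqrt(73605)/3 (k = sqrt(-32676 - 1/3*112) = sqrt(-32676 - 112/3) = sqrt(-98140/3) = 2*I*sqrt(73605)/3 ≈ 180.87*I)
1/(v + k) = 1/(1369 + 2*I*sqrt(73605)/3)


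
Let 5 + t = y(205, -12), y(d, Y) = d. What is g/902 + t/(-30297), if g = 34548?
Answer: 523260178/13663947 ≈ 38.295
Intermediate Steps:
t = 200 (t = -5 + 205 = 200)
g/902 + t/(-30297) = 34548/902 + 200/(-30297) = 34548*(1/902) + 200*(-1/30297) = 17274/451 - 200/30297 = 523260178/13663947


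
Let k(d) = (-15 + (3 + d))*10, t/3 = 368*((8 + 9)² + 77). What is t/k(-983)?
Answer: -202032/4975 ≈ -40.609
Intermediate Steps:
t = 404064 (t = 3*(368*((8 + 9)² + 77)) = 3*(368*(17² + 77)) = 3*(368*(289 + 77)) = 3*(368*366) = 3*134688 = 404064)
k(d) = -120 + 10*d (k(d) = (-12 + d)*10 = -120 + 10*d)
t/k(-983) = 404064/(-120 + 10*(-983)) = 404064/(-120 - 9830) = 404064/(-9950) = 404064*(-1/9950) = -202032/4975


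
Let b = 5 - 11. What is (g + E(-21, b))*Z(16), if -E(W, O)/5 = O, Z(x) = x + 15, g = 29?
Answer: 1829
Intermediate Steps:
Z(x) = 15 + x
b = -6
E(W, O) = -5*O
(g + E(-21, b))*Z(16) = (29 - 5*(-6))*(15 + 16) = (29 + 30)*31 = 59*31 = 1829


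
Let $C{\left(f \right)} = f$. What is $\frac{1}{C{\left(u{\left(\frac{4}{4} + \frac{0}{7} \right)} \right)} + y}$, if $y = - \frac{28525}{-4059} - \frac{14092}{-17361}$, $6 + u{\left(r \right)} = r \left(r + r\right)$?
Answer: $\frac{7829811}{30060973} \approx 0.26046$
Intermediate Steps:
$u{\left(r \right)} = -6 + 2 r^{2}$ ($u{\left(r \right)} = -6 + r \left(r + r\right) = -6 + r 2 r = -6 + 2 r^{2}$)
$y = \frac{61380217}{7829811}$ ($y = \left(-28525\right) \left(- \frac{1}{4059}\right) - - \frac{14092}{17361} = \frac{28525}{4059} + \frac{14092}{17361} = \frac{61380217}{7829811} \approx 7.8393$)
$\frac{1}{C{\left(u{\left(\frac{4}{4} + \frac{0}{7} \right)} \right)} + y} = \frac{1}{\left(-6 + 2 \left(\frac{4}{4} + \frac{0}{7}\right)^{2}\right) + \frac{61380217}{7829811}} = \frac{1}{\left(-6 + 2 \left(4 \cdot \frac{1}{4} + 0 \cdot \frac{1}{7}\right)^{2}\right) + \frac{61380217}{7829811}} = \frac{1}{\left(-6 + 2 \left(1 + 0\right)^{2}\right) + \frac{61380217}{7829811}} = \frac{1}{\left(-6 + 2 \cdot 1^{2}\right) + \frac{61380217}{7829811}} = \frac{1}{\left(-6 + 2 \cdot 1\right) + \frac{61380217}{7829811}} = \frac{1}{\left(-6 + 2\right) + \frac{61380217}{7829811}} = \frac{1}{-4 + \frac{61380217}{7829811}} = \frac{1}{\frac{30060973}{7829811}} = \frac{7829811}{30060973}$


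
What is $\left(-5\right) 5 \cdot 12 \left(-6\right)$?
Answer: $1800$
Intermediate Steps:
$\left(-5\right) 5 \cdot 12 \left(-6\right) = \left(-25\right) 12 \left(-6\right) = \left(-300\right) \left(-6\right) = 1800$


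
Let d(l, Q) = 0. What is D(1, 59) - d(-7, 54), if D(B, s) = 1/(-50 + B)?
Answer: -1/49 ≈ -0.020408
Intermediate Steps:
D(1, 59) - d(-7, 54) = 1/(-50 + 1) - 1*0 = 1/(-49) + 0 = -1/49 + 0 = -1/49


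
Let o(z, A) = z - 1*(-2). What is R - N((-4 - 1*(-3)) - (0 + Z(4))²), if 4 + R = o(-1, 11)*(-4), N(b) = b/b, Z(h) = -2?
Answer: -9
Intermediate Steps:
o(z, A) = 2 + z (o(z, A) = z + 2 = 2 + z)
N(b) = 1
R = -8 (R = -4 + (2 - 1)*(-4) = -4 + 1*(-4) = -4 - 4 = -8)
R - N((-4 - 1*(-3)) - (0 + Z(4))²) = -8 - 1*1 = -8 - 1 = -9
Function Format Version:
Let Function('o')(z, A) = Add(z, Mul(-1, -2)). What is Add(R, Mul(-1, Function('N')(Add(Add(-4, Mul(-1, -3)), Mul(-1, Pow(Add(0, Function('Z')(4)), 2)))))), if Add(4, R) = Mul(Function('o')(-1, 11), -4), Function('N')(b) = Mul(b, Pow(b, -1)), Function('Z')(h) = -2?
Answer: -9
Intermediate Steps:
Function('o')(z, A) = Add(2, z) (Function('o')(z, A) = Add(z, 2) = Add(2, z))
Function('N')(b) = 1
R = -8 (R = Add(-4, Mul(Add(2, -1), -4)) = Add(-4, Mul(1, -4)) = Add(-4, -4) = -8)
Add(R, Mul(-1, Function('N')(Add(Add(-4, Mul(-1, -3)), Mul(-1, Pow(Add(0, Function('Z')(4)), 2)))))) = Add(-8, Mul(-1, 1)) = Add(-8, -1) = -9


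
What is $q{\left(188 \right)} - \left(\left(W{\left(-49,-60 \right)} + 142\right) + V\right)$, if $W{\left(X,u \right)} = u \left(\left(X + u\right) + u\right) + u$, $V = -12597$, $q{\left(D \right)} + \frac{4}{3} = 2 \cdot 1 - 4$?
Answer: $\frac{7115}{3} \approx 2371.7$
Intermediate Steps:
$q{\left(D \right)} = - \frac{10}{3}$ ($q{\left(D \right)} = - \frac{4}{3} + \left(2 \cdot 1 - 4\right) = - \frac{4}{3} + \left(2 - 4\right) = - \frac{4}{3} - 2 = - \frac{10}{3}$)
$W{\left(X,u \right)} = u + u \left(X + 2 u\right)$ ($W{\left(X,u \right)} = u \left(X + 2 u\right) + u = u + u \left(X + 2 u\right)$)
$q{\left(188 \right)} - \left(\left(W{\left(-49,-60 \right)} + 142\right) + V\right) = - \frac{10}{3} - \left(\left(- 60 \left(1 - 49 + 2 \left(-60\right)\right) + 142\right) - 12597\right) = - \frac{10}{3} - \left(\left(- 60 \left(1 - 49 - 120\right) + 142\right) - 12597\right) = - \frac{10}{3} - \left(\left(\left(-60\right) \left(-168\right) + 142\right) - 12597\right) = - \frac{10}{3} - \left(\left(10080 + 142\right) - 12597\right) = - \frac{10}{3} - \left(10222 - 12597\right) = - \frac{10}{3} - -2375 = - \frac{10}{3} + 2375 = \frac{7115}{3}$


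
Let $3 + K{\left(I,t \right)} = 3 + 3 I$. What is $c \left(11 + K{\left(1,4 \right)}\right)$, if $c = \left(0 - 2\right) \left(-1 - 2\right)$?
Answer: $84$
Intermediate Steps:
$c = 6$ ($c = \left(-2\right) \left(-3\right) = 6$)
$K{\left(I,t \right)} = 3 I$ ($K{\left(I,t \right)} = -3 + \left(3 + 3 I\right) = 3 I$)
$c \left(11 + K{\left(1,4 \right)}\right) = 6 \left(11 + 3 \cdot 1\right) = 6 \left(11 + 3\right) = 6 \cdot 14 = 84$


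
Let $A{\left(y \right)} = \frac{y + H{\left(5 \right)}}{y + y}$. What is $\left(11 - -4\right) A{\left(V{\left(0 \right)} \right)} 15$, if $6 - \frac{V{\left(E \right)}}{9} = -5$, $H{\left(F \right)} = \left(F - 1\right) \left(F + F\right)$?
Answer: $\frac{3475}{22} \approx 157.95$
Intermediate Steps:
$H{\left(F \right)} = 2 F \left(-1 + F\right)$ ($H{\left(F \right)} = \left(-1 + F\right) 2 F = 2 F \left(-1 + F\right)$)
$V{\left(E \right)} = 99$ ($V{\left(E \right)} = 54 - -45 = 54 + 45 = 99$)
$A{\left(y \right)} = \frac{40 + y}{2 y}$ ($A{\left(y \right)} = \frac{y + 2 \cdot 5 \left(-1 + 5\right)}{y + y} = \frac{y + 2 \cdot 5 \cdot 4}{2 y} = \left(y + 40\right) \frac{1}{2 y} = \left(40 + y\right) \frac{1}{2 y} = \frac{40 + y}{2 y}$)
$\left(11 - -4\right) A{\left(V{\left(0 \right)} \right)} 15 = \left(11 - -4\right) \frac{40 + 99}{2 \cdot 99} \cdot 15 = \left(11 + 4\right) \frac{1}{2} \cdot \frac{1}{99} \cdot 139 \cdot 15 = 15 \cdot \frac{139}{198} \cdot 15 = \frac{695}{66} \cdot 15 = \frac{3475}{22}$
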